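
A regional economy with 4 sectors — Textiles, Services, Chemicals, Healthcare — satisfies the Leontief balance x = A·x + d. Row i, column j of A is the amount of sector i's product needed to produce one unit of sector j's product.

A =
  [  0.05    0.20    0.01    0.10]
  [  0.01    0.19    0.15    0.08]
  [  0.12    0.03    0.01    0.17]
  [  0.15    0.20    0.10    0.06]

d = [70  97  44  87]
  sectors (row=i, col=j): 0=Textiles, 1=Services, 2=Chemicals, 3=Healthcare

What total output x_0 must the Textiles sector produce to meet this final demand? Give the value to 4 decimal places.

Form M = I − A:
  [  0.95   -0.20   -0.01   -0.10]
  [ -0.01    0.81   -0.15   -0.08]
  [ -0.12   -0.03    0.99   -0.17]
  [ -0.15   -0.20   -0.10    0.94]
Leontief inverse L = M⁻¹:
  [  1.0898    0.3103    0.0737    0.1557]
  [  0.0652    1.2970    0.2129    0.1558]
  [  0.1694    0.1353    1.0546    0.2203]
  [  0.2058    0.3399    0.1693    1.1453]
Total output x = L · d:
  x_0 = 1.0898·70 + 0.3103·97 + 0.0737·44 + 0.1557·87 = 123.1686
  x_1 = 0.0652·70 + 1.2970·97 + 0.2129·44 + 0.1558·87 = 153.2956
  x_2 = 0.1694·70 + 0.1353·97 + 1.0546·44 + 0.2203·87 = 90.5420
  x_3 = 0.2058·70 + 0.3399·97 + 0.1693·44 + 1.1453·87 = 154.4560

123.1686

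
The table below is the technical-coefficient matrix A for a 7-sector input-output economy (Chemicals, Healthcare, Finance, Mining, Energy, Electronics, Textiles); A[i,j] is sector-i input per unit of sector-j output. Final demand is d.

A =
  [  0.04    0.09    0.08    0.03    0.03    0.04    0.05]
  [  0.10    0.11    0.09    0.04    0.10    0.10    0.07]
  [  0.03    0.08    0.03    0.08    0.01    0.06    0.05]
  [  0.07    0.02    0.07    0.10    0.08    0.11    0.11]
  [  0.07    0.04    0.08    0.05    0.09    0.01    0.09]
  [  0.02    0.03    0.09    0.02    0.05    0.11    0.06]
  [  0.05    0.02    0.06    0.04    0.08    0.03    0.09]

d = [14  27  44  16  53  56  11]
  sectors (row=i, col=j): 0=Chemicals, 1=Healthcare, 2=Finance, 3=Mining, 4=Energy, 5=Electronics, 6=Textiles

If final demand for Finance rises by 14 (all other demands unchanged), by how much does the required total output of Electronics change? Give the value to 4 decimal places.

1.8833

Form M = I − A:
  [  0.96   -0.09   -0.08   -0.03   -0.03   -0.04   -0.05]
  [ -0.10    0.89   -0.09   -0.04   -0.10   -0.10   -0.07]
  [ -0.03   -0.08    0.97   -0.08   -0.01   -0.06   -0.05]
  [ -0.07   -0.02   -0.07    0.90   -0.08   -0.11   -0.11]
  [ -0.07   -0.04   -0.08   -0.05    0.91   -0.01   -0.09]
  [ -0.02   -0.03   -0.09   -0.02   -0.05    0.89   -0.06]
  [ -0.05   -0.02   -0.06   -0.04   -0.08   -0.03    0.91]
Leontief inverse L = M⁻¹:
  [  1.0754    0.1294    0.1246    0.0626    0.0695    0.0830    0.0958]
  [  0.1573    1.1730    0.1668    0.0917    0.1661    0.1683    0.1466]
  [  0.0646    0.1137    1.0749    0.1122    0.0506    0.1058    0.0969]
  [  0.1184    0.0664    0.1377    1.1500    0.1394    0.1719    0.1833]
  [  0.1106    0.0811    0.1307    0.0897    1.1365    0.0517    0.1461]
  [  0.0505    0.0635    0.1345    0.0516    0.0873    1.1530    0.1060]
  [  0.0834    0.0525    0.1034    0.0730    0.1197    0.0653    1.1382]
Total output x = L · d:
  x_0 = 1.0754·14 + 0.1294·27 + 0.1246·44 + 0.0626·16 + 0.0695·53 + 0.0830·56 + 0.0958·11 = 34.4233
  x_1 = 0.1573·14 + 1.1730·27 + 0.1668·44 + 0.0917·16 + 0.1661·53 + 0.1683·56 + 0.1466·11 = 62.5201
  x_2 = 0.0646·14 + 0.1137·27 + 1.0749·44 + 0.1122·16 + 0.0506·53 + 0.1058·56 + 0.0969·11 = 62.7412
  x_3 = 0.1184·14 + 0.0664·27 + 0.1377·44 + 1.1500·16 + 0.1394·53 + 0.1719·56 + 0.1833·11 = 46.9373
  x_4 = 0.1106·14 + 0.0811·27 + 0.1307·44 + 0.0897·16 + 1.1365·53 + 0.0517·56 + 0.1461·11 = 75.6552
  x_5 = 0.0505·14 + 0.0635·27 + 0.1345·44 + 0.0516·16 + 0.0873·53 + 1.1530·56 + 0.1060·11 = 79.5302
  x_6 = 0.0834·14 + 0.0525·27 + 0.1034·44 + 0.0730·16 + 0.1197·53 + 0.0653·56 + 1.1382·11 = 30.8262
Δx_5 = L[5,2] · Δd_2 = 0.1345 · 14 = 1.8833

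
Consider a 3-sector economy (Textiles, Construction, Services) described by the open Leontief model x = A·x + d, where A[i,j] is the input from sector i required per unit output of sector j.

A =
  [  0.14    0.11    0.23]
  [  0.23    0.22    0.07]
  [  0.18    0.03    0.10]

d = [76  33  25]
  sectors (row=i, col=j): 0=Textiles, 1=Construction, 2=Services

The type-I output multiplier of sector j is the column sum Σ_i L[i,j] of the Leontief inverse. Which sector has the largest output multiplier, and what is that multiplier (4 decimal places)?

Textiles (1.9615)

Form M = I − A:
  [  0.86   -0.11   -0.23]
  [ -0.23    0.78   -0.07]
  [ -0.18   -0.03    0.90]
Leontief inverse L = M⁻¹:
  [  1.2869    0.1947    0.3440]
  [  0.4038    1.3470    0.2080]
  [  0.2708    0.0838    1.1868]
Total output x = L · d:
  x_0 = 1.2869·76 + 0.1947·33 + 0.3440·25 = 112.8277
  x_1 = 0.4038·76 + 1.3470·33 + 0.2080·25 = 80.3357
  x_2 = 0.2708·76 + 0.0838·33 + 1.1868·25 = 53.0212
Output multipliers (column sums of L):
  Textiles: 1.9615
  Construction: 1.6255
  Services: 1.7388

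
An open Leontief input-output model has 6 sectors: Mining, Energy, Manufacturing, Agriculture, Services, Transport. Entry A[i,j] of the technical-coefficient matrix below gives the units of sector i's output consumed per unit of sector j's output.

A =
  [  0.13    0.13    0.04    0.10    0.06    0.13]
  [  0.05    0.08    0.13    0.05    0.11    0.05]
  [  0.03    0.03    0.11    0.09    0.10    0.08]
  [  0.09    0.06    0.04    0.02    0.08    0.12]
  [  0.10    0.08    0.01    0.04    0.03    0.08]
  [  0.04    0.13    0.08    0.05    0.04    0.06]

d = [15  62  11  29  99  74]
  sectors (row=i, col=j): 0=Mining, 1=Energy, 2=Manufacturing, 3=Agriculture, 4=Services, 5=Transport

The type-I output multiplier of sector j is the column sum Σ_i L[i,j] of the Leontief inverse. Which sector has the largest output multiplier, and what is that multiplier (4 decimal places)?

Form M = I − A:
  [  0.87   -0.13   -0.04   -0.10   -0.06   -0.13]
  [ -0.05    0.92   -0.13   -0.05   -0.11   -0.05]
  [ -0.03   -0.03    0.89   -0.09   -0.10   -0.08]
  [ -0.09   -0.06   -0.04    0.98   -0.08   -0.12]
  [ -0.10   -0.08   -0.01   -0.04    0.97   -0.08]
  [ -0.04   -0.13   -0.08   -0.05   -0.04    0.94]
Leontief inverse L = M⁻¹:
  [  1.2091    0.2283    0.1164    0.1625    0.1352    0.2215]
  [  0.1077    1.1464    0.1894    0.0999    0.1693    0.1192]
  [  0.0834    0.0921    1.1616    0.1335    0.1524    0.1453]
  [  0.1438    0.1295    0.0910    1.0645    0.1282    0.1813]
  [  0.1475    0.1400    0.0547    0.0779    1.0735    0.1338]
  [  0.0874    0.1889    0.1372    0.0920    0.0946    1.1174]
Total output x = L · d:
  x_0 = 1.2091·15 + 0.2283·62 + 0.1164·11 + 0.1625·29 + 0.1352·99 + 0.2215·74 = 68.0664
  x_1 = 0.1077·15 + 1.1464·62 + 0.1894·11 + 0.0999·29 + 0.1693·99 + 0.1192·74 = 103.2555
  x_2 = 0.0834·15 + 0.0921·62 + 1.1616·11 + 0.1335·29 + 0.1524·99 + 0.1453·74 = 49.4478
  x_3 = 0.1438·15 + 0.1295·62 + 0.0910·11 + 1.0645·29 + 0.1282·99 + 0.1813·74 = 68.1683
  x_4 = 0.1475·15 + 0.1400·62 + 0.0547·11 + 0.0779·29 + 1.0735·99 + 0.1338·74 = 129.9271
  x_5 = 0.0874·15 + 0.1889·62 + 0.1372·11 + 0.0920·29 + 0.0946·99 + 1.1174·74 = 109.2630
Output multipliers (column sums of L):
  Mining: 1.7788
  Energy: 1.9253
  Manufacturing: 1.7502
  Agriculture: 1.6303
  Services: 1.7533
  Transport: 1.9185

Energy (1.9253)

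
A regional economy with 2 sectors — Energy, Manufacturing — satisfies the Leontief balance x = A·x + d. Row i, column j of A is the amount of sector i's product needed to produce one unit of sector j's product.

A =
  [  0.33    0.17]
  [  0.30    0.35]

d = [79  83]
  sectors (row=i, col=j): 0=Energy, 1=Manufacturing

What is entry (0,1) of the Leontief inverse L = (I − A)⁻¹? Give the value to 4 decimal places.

Form M = I − A:
  [  0.67   -0.17]
  [ -0.30    0.65]
Leontief inverse L = M⁻¹:
  [  1.6905    0.4421]
  [  0.7802    1.7425]
Total output x = L · d:
  x_0 = 1.6905·79 + 0.4421·83 = 170.2471
  x_1 = 0.7802·79 + 1.7425·83 = 206.2679

L[0,1] = 0.4421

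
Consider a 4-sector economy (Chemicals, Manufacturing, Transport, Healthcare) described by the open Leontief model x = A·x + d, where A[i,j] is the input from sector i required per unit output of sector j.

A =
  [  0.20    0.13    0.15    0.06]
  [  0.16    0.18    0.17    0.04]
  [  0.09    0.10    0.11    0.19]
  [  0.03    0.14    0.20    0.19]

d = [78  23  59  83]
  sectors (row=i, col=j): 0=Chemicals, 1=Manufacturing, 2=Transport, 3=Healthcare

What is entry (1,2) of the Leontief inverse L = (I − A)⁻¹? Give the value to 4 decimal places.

Form M = I − A:
  [  0.80   -0.13   -0.15   -0.06]
  [ -0.16    0.82   -0.17   -0.04]
  [ -0.09   -0.10    0.89   -0.19]
  [ -0.03   -0.14   -0.20    0.81]
Leontief inverse L = M⁻¹:
  [  1.3510    0.2864    0.3252    0.1905]
  [  0.3136    1.3408    0.3474    0.1709]
  [  0.2049    0.2442    1.2783    0.3271]
  [  0.1548    0.3026    0.3877    1.3519]
Total output x = L · d:
  x_0 = 1.3510·78 + 0.2864·23 + 0.3252·59 + 0.1905·83 = 146.9631
  x_1 = 0.3136·78 + 1.3408·23 + 0.3474·59 + 0.1709·83 = 89.9847
  x_2 = 0.2049·78 + 0.2442·23 + 1.2783·59 + 0.3271·83 = 124.1670
  x_3 = 0.1548·78 + 0.3026·23 + 0.3877·59 + 1.3519·83 = 154.1236

L[1,2] = 0.3474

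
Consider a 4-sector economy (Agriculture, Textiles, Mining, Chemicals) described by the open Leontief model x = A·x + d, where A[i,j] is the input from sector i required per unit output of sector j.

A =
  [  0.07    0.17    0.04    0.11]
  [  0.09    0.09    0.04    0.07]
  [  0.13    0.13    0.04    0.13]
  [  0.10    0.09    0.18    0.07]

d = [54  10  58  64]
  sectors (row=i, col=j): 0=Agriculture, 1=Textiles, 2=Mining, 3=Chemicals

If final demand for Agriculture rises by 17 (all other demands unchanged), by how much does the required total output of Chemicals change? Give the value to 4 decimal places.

Form M = I − A:
  [  0.93   -0.17   -0.04   -0.11]
  [ -0.09    0.91   -0.04   -0.07]
  [ -0.13   -0.13    0.96   -0.13]
  [ -0.10   -0.09   -0.18    0.93]
Leontief inverse L = M⁻¹:
  [  1.1283    0.2395    0.0877    0.1637]
  [  0.1333    1.1455    0.0744    0.1124]
  [  0.1941    0.2116    1.0946    0.1919]
  [  0.1718    0.1776    0.2285    1.1409]
Total output x = L · d:
  x_0 = 1.1283·54 + 0.2395·10 + 0.0877·58 + 0.1637·64 = 78.8896
  x_1 = 0.1333·54 + 1.1455·10 + 0.0744·58 + 0.1124·64 = 30.1616
  x_2 = 0.1941·54 + 0.2116·10 + 1.0946·58 + 0.1919·64 = 88.3630
  x_3 = 0.1718·54 + 0.1776·10 + 0.2285·58 + 1.1409·64 = 97.3213
Δx_3 = L[3,0] · Δd_0 = 0.1718 · 17 = 2.9206

2.9206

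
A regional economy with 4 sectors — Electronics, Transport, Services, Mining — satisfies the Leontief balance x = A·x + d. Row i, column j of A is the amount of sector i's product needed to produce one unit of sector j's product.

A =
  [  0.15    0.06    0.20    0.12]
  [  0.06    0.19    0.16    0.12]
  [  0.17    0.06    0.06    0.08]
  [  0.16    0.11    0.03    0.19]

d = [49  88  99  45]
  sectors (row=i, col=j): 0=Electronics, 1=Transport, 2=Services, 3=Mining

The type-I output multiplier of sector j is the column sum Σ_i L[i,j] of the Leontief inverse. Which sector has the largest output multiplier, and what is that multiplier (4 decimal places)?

Form M = I − A:
  [  0.85   -0.06   -0.20   -0.12]
  [ -0.06    0.81   -0.16   -0.12]
  [ -0.17   -0.06    0.94   -0.08]
  [ -0.16   -0.11   -0.03    0.81]
Leontief inverse L = M⁻¹:
  [  1.2952    0.1521    0.3093    0.2450]
  [  0.1928    1.3026    0.2707    0.2483]
  [  0.2714    0.1287    1.1490    0.1728]
  [  0.2921    0.2117    0.1404    1.3231]
Total output x = L · d:
  x_0 = 1.2952·49 + 0.1521·88 + 0.3093·99 + 0.2450·45 = 118.4913
  x_1 = 0.1928·49 + 1.3026·88 + 0.2707·99 + 0.2483·45 = 162.0474
  x_2 = 0.2714·49 + 0.1287·88 + 1.1490·99 + 0.1728·45 = 146.1455
  x_3 = 0.2921·49 + 0.2117·88 + 0.1404·99 + 1.3231·45 = 106.3805
Output multipliers (column sums of L):
  Electronics: 2.0515
  Transport: 1.7951
  Services: 1.8693
  Mining: 1.9891

Electronics (2.0515)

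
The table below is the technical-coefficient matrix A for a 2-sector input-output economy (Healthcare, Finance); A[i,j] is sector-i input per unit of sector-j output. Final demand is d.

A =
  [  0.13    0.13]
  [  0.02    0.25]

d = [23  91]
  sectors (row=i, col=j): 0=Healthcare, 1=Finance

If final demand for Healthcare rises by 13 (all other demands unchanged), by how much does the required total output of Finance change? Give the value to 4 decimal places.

Form M = I − A:
  [  0.87   -0.13]
  [ -0.02    0.75]
Leontief inverse L = M⁻¹:
  [  1.1540    0.2000]
  [  0.0308    1.3387]
Total output x = L · d:
  x_0 = 1.1540·23 + 0.2000·91 = 44.7453
  x_1 = 0.0308·23 + 1.3387·91 = 122.5265
Δx_1 = L[1,0] · Δd_0 = 0.0308 · 13 = 0.4001

0.4001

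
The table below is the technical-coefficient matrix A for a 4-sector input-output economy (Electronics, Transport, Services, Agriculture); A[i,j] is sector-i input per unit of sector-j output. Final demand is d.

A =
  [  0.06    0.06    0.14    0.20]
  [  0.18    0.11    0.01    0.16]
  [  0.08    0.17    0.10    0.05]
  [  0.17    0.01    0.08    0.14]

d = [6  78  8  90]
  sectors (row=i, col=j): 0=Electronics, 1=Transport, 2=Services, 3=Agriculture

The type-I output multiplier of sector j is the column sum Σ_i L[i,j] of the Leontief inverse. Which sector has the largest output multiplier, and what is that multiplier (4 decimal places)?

Form M = I − A:
  [  0.94   -0.06   -0.14   -0.20]
  [ -0.18    0.89   -0.01   -0.16]
  [ -0.08   -0.17    0.90   -0.05]
  [ -0.17   -0.01   -0.08    0.86]
Leontief inverse L = M⁻¹:
  [  1.1599    0.1215    0.2089    0.3045]
  [  0.2812    1.1614    0.0821    0.2862]
  [  0.1700    0.2335    1.1535    0.1500]
  [  0.2484    0.0592    0.1495    1.2403]
Total output x = L · d:
  x_0 = 1.1599·6 + 0.1215·78 + 0.2089·8 + 0.3045·90 = 45.5138
  x_1 = 0.2812·6 + 1.1614·78 + 0.0821·8 + 0.2862·90 = 118.6980
  x_2 = 0.1700·6 + 0.2335·78 + 1.1535·8 + 0.1500·90 = 41.9626
  x_3 = 0.2484·6 + 0.0592·78 + 0.1495·8 + 1.2403·90 = 118.9318
Output multipliers (column sums of L):
  Electronics: 1.8595
  Transport: 1.5757
  Services: 1.5940
  Agriculture: 1.9811

Agriculture (1.9811)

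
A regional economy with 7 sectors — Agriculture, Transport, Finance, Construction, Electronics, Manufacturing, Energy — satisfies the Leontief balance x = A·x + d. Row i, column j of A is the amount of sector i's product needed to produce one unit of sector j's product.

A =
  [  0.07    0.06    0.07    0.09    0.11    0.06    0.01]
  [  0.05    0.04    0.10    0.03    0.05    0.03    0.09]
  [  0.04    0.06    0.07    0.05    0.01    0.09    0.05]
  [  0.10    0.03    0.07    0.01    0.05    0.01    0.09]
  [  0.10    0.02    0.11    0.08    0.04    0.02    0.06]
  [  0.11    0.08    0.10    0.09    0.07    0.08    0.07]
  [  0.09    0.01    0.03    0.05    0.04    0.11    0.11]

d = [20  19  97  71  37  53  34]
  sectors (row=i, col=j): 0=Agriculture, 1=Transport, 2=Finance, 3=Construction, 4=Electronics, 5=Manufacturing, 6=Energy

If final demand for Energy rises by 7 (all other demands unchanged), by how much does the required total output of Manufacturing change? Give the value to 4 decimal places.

0.9740

Form M = I − A:
  [  0.93   -0.06   -0.07   -0.09   -0.11   -0.06   -0.01]
  [ -0.05    0.96   -0.10   -0.03   -0.05   -0.03   -0.09]
  [ -0.04   -0.06    0.93   -0.05   -0.01   -0.09   -0.05]
  [ -0.10   -0.03   -0.07    0.99   -0.05   -0.01   -0.09]
  [ -0.10   -0.02   -0.11   -0.08    0.96   -0.02   -0.06]
  [ -0.11   -0.08   -0.10   -0.09   -0.07    0.92   -0.07]
  [ -0.09   -0.01   -0.03   -0.05   -0.04   -0.11    0.89]
Leontief inverse L = M⁻¹:
  [  1.1360    0.0964    0.1376    0.1381    0.1539    0.1030    0.0627]
  [  0.1025    1.0691    0.1503    0.0698    0.0838    0.0751    0.1363]
  [  0.0924    0.0916    1.1214    0.0883    0.0453    0.1321    0.0957]
  [  0.1487    0.0568    0.1161    1.0493    0.0850    0.0517    0.1298]
  [  0.1574    0.0531    0.1650    0.1229    1.0798    0.0657    0.1068]
  [  0.1934    0.1275    0.1822    0.1519    0.1277    1.1426    0.1391]
  [  0.1585    0.0462    0.0899    0.1010    0.0871    0.1628    1.1640]
Total output x = L · d:
  x_0 = 1.1360·20 + 0.0964·19 + 0.1376·97 + 0.1381·71 + 0.1539·37 + 0.1030·53 + 0.0627·34 = 60.9899
  x_1 = 0.1025·20 + 1.0691·19 + 0.1503·97 + 0.0698·71 + 0.0838·37 + 0.0751·53 + 0.1363·34 = 53.6161
  x_2 = 0.0924·20 + 0.0916·19 + 1.1214·97 + 0.0883·71 + 0.0453·37 + 0.1321·53 + 0.0957·34 = 130.5569
  x_3 = 0.1487·20 + 0.0568·19 + 0.1161·97 + 1.0493·71 + 0.0850·37 + 0.0517·53 + 0.1298·34 = 100.1153
  x_4 = 0.1574·20 + 0.0531·19 + 0.1650·97 + 0.1229·71 + 1.0798·37 + 0.0657·53 + 0.1068·34 = 75.9567
  x_5 = 0.1934·20 + 0.1275·19 + 0.1822·97 + 0.1519·71 + 0.1277·37 + 1.1426·53 + 0.1391·34 = 104.7569
  x_6 = 0.1585·20 + 0.0462·19 + 0.0899·97 + 0.1010·71 + 0.0871·37 + 0.1628·53 + 1.1640·34 = 71.3587
Δx_5 = L[5,6] · Δd_6 = 0.1391 · 7 = 0.9740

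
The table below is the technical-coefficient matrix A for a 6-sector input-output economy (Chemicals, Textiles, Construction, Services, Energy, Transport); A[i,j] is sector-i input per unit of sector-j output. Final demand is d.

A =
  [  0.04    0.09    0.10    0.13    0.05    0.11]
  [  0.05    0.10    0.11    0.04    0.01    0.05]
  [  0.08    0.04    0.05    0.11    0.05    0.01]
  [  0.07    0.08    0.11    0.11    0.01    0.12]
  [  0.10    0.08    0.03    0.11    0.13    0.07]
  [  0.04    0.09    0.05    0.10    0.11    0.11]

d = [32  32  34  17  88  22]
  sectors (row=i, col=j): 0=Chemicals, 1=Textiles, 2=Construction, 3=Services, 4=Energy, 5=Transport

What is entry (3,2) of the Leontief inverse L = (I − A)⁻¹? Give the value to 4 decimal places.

L[3,2] = 0.1815

Form M = I − A:
  [  0.96   -0.09   -0.10   -0.13   -0.05   -0.11]
  [ -0.05    0.90   -0.11   -0.04   -0.01   -0.05]
  [ -0.08   -0.04    0.95   -0.11   -0.05   -0.01]
  [ -0.07   -0.08   -0.11    0.89   -0.01   -0.12]
  [ -0.10   -0.08   -0.03   -0.11    0.87   -0.07]
  [ -0.04   -0.09   -0.05   -0.10   -0.11    0.89]
Leontief inverse L = M⁻¹:
  [  1.0992    0.1649    0.1735    0.2227    0.1010    0.1850]
  [  0.0886    1.1490    0.1602    0.0999    0.0405    0.0940]
  [  0.1203    0.0900    1.1018    0.1748    0.0812    0.0623]
  [  0.1245    0.1515    0.1815    1.1997    0.0574    0.1922]
  [  0.1624    0.1602    0.1052    0.2078    1.1882    0.1517]
  [  0.0992    0.1655    0.1193    0.1904    0.1665    1.1853]
Total output x = L · d:
  x_0 = 1.0992·32 + 0.1649·32 + 0.1735·34 + 0.2227·17 + 0.1010·88 + 0.1850·22 = 63.0940
  x_1 = 0.0886·32 + 1.1490·32 + 0.1602·34 + 0.0999·17 + 0.0405·88 + 0.0940·22 = 52.3818
  x_2 = 0.1203·32 + 0.0900·32 + 1.1018·34 + 0.1748·17 + 0.0812·88 + 0.0623·22 = 55.6725
  x_3 = 0.1245·32 + 0.1515·32 + 0.1815·34 + 1.1997·17 + 0.0574·88 + 0.1922·22 = 44.6778
  x_4 = 0.1624·32 + 0.1602·32 + 0.1052·34 + 0.2078·17 + 1.1882·88 + 0.1517·22 = 125.3321
  x_5 = 0.0992·32 + 0.1655·32 + 0.1193·34 + 0.1904·17 + 0.1665·88 + 1.1853·22 = 56.4899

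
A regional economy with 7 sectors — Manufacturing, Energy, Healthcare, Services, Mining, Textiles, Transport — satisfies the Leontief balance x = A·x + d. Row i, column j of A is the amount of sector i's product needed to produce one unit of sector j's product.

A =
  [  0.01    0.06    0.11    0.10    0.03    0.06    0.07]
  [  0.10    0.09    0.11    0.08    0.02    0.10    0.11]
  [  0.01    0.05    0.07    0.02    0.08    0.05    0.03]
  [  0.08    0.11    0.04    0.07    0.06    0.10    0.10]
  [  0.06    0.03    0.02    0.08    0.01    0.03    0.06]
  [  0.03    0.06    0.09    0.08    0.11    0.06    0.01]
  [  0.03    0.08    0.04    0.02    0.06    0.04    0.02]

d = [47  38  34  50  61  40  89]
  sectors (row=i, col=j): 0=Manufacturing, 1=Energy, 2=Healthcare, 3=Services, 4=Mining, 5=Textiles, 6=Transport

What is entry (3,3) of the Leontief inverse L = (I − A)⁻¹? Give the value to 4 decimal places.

L[3,3] = 1.1340

Form M = I − A:
  [  0.99   -0.06   -0.11   -0.10   -0.03   -0.06   -0.07]
  [ -0.10    0.91   -0.11   -0.08   -0.02   -0.10   -0.11]
  [ -0.01   -0.05    0.93   -0.02   -0.08   -0.05   -0.03]
  [ -0.08   -0.11   -0.04    0.93   -0.06   -0.10   -0.10]
  [ -0.06   -0.03   -0.02   -0.08    0.99   -0.03   -0.06]
  [ -0.03   -0.06   -0.09   -0.08   -0.11    0.94   -0.01]
  [ -0.03   -0.08   -0.04   -0.02   -0.06   -0.04    0.98]
Leontief inverse L = M⁻¹:
  [  1.0463    0.1149    0.1607    0.1442    0.0748    0.1101    0.1130]
  [  0.1464    1.1649    0.1866    0.1450    0.0807    0.1684    0.1684]
  [  0.0345    0.0833    1.1041    0.0521    0.1077    0.0813    0.0584]
  [  0.1275    0.1799    0.1102    1.1340    0.1129    0.1641    0.1570]
  [  0.0843    0.0688    0.0555    0.1130    1.0381    0.0647    0.0912]
  [  0.0673    0.1106    0.1394    0.1292    0.1498    1.1082    0.0552]
  [  0.0559    0.1144    0.0766    0.0537    0.0853    0.0730    1.0510]
Total output x = L · d:
  x_0 = 1.0463·47 + 0.1149·38 + 0.1607·34 + 0.1442·50 + 0.0748·61 + 0.1101·40 + 0.1130·89 = 85.2342
  x_1 = 0.1464·47 + 1.1649·38 + 0.1866·34 + 0.1450·50 + 0.0807·61 + 0.1684·40 + 0.1684·89 = 91.3862
  x_2 = 0.0345·47 + 0.0833·38 + 1.1041·34 + 0.0521·50 + 0.1077·61 + 0.0813·40 + 0.0584·89 = 59.9474
  x_3 = 0.1275·47 + 0.1799·38 + 0.1102·34 + 1.1340·50 + 0.1129·61 + 0.1641·40 + 0.1570·89 = 100.6922
  x_4 = 0.0843·47 + 0.0688·38 + 0.0555·34 + 0.1130·50 + 1.0381·61 + 0.0647·40 + 0.0912·89 = 88.1350
  x_5 = 0.0673·47 + 0.1106·38 + 0.1394·34 + 0.1292·50 + 0.1498·61 + 1.1082·40 + 0.0552·89 = 76.9414
  x_6 = 0.0559·47 + 0.1144·38 + 0.0766·34 + 0.0537·50 + 0.0853·61 + 0.0730·40 + 1.0510·89 = 113.9239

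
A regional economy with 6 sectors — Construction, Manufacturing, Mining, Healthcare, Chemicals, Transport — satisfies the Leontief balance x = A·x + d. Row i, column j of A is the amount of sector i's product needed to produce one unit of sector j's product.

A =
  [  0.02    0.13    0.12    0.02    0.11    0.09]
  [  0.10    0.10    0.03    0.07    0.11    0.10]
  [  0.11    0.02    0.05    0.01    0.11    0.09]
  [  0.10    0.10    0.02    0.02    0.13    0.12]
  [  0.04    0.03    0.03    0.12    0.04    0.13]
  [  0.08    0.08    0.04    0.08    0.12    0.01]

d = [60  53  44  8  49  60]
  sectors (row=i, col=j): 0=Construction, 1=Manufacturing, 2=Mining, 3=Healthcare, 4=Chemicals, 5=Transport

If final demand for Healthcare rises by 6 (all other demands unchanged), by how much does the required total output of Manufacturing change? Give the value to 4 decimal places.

0.7652

Form M = I − A:
  [  0.98   -0.13   -0.12   -0.02   -0.11   -0.09]
  [ -0.10    0.90   -0.03   -0.07   -0.11   -0.10]
  [ -0.11   -0.02    0.95   -0.01   -0.11   -0.09]
  [ -0.10   -0.10   -0.02    0.98   -0.13   -0.12]
  [ -0.04   -0.03   -0.03   -0.12    0.96   -0.13]
  [ -0.08   -0.08   -0.04   -0.08   -0.12    0.99]
Leontief inverse L = M⁻¹:
  [  1.0868    0.1902    0.1581    0.0750    0.1955    0.1671]
  [  0.1643    1.1736    0.0745    0.1275    0.2019    0.1822]
  [  0.1542    0.0715    1.0874    0.0532    0.1764    0.1497]
  [  0.1592    0.1689    0.0632    1.0788    0.2155    0.1963]
  [  0.0929    0.0865    0.0610    0.1606    1.1145    0.1885]
  [  0.1315    0.1372    0.0752    0.1251    0.1917    1.0831]
Total output x = L · d:
  x_0 = 1.0868·60 + 0.1902·53 + 0.1581·44 + 0.0750·8 + 0.1955·49 + 0.1671·60 = 102.4530
  x_1 = 0.1643·60 + 1.1736·53 + 0.0745·44 + 0.1275·8 + 0.2019·49 + 0.1822·60 = 97.1810
  x_2 = 0.1542·60 + 0.0715·53 + 1.0874·44 + 0.0532·8 + 0.1764·49 + 0.1497·60 = 78.9358
  x_3 = 0.1592·60 + 0.1689·53 + 0.0632·44 + 1.0788·8 + 0.2155·49 + 0.1963·60 = 52.2570
  x_4 = 0.0929·60 + 0.0865·53 + 0.0610·44 + 0.1606·8 + 1.1145·49 + 0.1885·60 = 80.0557
  x_5 = 0.1315·60 + 0.1372·53 + 0.0752·44 + 0.1251·8 + 0.1917·49 + 1.0831·60 = 93.8539
Δx_1 = L[1,3] · Δd_3 = 0.1275 · 6 = 0.7652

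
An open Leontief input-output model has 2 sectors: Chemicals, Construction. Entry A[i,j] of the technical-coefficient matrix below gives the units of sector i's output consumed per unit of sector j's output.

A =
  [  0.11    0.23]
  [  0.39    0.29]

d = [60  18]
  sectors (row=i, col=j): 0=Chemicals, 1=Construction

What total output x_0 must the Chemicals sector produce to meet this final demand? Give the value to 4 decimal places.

Form M = I − A:
  [  0.89   -0.23]
  [ -0.39    0.71]
Leontief inverse L = M⁻¹:
  [  1.3095    0.4242]
  [  0.7193    1.6415]
Total output x = L · d:
  x_0 = 1.3095·60 + 0.4242·18 = 86.2044
  x_1 = 0.7193·60 + 1.6415·18 = 72.7038

86.2044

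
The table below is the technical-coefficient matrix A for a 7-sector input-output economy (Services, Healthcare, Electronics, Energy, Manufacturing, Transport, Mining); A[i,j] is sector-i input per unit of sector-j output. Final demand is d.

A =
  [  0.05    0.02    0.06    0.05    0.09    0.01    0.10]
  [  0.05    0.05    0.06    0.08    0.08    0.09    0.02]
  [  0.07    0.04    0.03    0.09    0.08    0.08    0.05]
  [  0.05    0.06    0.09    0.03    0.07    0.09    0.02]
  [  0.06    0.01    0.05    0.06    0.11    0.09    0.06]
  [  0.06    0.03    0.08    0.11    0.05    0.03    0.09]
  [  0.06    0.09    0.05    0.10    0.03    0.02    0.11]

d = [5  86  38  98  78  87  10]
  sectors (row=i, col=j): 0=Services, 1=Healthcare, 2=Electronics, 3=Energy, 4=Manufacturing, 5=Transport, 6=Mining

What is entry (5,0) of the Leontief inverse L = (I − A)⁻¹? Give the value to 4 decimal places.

L[5,0] = 0.1052

Form M = I − A:
  [  0.95   -0.02   -0.06   -0.05   -0.09   -0.01   -0.10]
  [ -0.05    0.95   -0.06   -0.08   -0.08   -0.09   -0.02]
  [ -0.07   -0.04    0.97   -0.09   -0.08   -0.08   -0.05]
  [ -0.05   -0.06   -0.09    0.97   -0.07   -0.09   -0.02]
  [ -0.06   -0.01   -0.05   -0.06    0.89   -0.09   -0.06]
  [ -0.06   -0.03   -0.08   -0.11   -0.05    0.97   -0.09]
  [ -0.06   -0.09   -0.05   -0.10   -0.03   -0.02    0.89]
Leontief inverse L = M⁻¹:
  [  1.0887    0.0501    0.0983    0.0985    0.1388    0.0490    0.1455]
  [  0.0932    1.0797    0.1068    0.1346    0.1366    0.1365    0.0668]
  [  0.1137    0.0718    1.0783    0.1448    0.1367    0.1249    0.1001]
  [  0.0919    0.0878    0.1326    1.0848    0.1242    0.1336    0.0660]
  [  0.1048    0.0409    0.0969    0.1168    1.1671    0.1343    0.1130]
  [  0.1052    0.0665    0.1275    0.1659    0.1064    1.0769    0.1403]
  [  0.1054    0.1293    0.0990    0.1579    0.0865    0.0679    1.1602]
Total output x = L · d:
  x_0 = 1.0887·5 + 0.0501·86 + 0.0983·38 + 0.0985·98 + 0.1388·78 + 0.0490·87 + 0.1455·10 = 39.6867
  x_1 = 0.0932·5 + 1.0797·86 + 0.1068·38 + 0.1346·98 + 0.1366·78 + 0.1365·87 + 0.0668·10 = 133.7559
  x_2 = 0.1137·5 + 0.0718·86 + 1.0783·38 + 0.1448·98 + 0.1367·78 + 0.1249·87 + 0.1001·10 = 84.4393
  x_3 = 0.0919·5 + 0.0878·86 + 0.1326·38 + 1.0848·98 + 0.1242·78 + 0.1336·87 + 0.0660·10 = 141.3299
  x_4 = 0.1048·5 + 0.0409·86 + 0.0969·38 + 0.1168·98 + 1.1671·78 + 0.1343·87 + 0.1130·10 = 123.0282
  x_5 = 0.1052·5 + 0.0665·86 + 0.1275·38 + 0.1659·98 + 0.1064·78 + 1.0769·87 + 0.1403·10 = 130.7318
  x_6 = 0.1054·5 + 0.1293·86 + 0.0990·38 + 0.1579·98 + 0.0865·78 + 0.0679·87 + 1.1602·10 = 55.1457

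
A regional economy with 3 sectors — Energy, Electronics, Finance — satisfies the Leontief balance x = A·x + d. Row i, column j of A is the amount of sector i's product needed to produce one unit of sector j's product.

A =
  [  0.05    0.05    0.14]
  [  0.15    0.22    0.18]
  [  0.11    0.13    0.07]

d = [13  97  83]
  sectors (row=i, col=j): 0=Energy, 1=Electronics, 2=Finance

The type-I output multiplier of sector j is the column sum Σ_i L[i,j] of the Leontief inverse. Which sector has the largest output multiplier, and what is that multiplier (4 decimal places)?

Electronics (1.6483)

Form M = I − A:
  [  0.95   -0.05   -0.14]
  [ -0.15    0.78   -0.18]
  [ -0.11   -0.13    0.93]
Leontief inverse L = M⁻¹:
  [  1.0897    0.1004    0.1835]
  [  0.2473    1.3476    0.2980]
  [  0.1635    0.2003    1.1386]
Total output x = L · d:
  x_0 = 1.0897·13 + 0.1004·97 + 0.1835·83 = 39.1381
  x_1 = 0.2473·13 + 1.3476·97 + 0.2980·83 = 158.6677
  x_2 = 0.1635·13 + 0.2003·97 + 1.1386·83 = 116.0559
Output multipliers (column sums of L):
  Energy: 1.5005
  Electronics: 1.6483
  Finance: 1.6202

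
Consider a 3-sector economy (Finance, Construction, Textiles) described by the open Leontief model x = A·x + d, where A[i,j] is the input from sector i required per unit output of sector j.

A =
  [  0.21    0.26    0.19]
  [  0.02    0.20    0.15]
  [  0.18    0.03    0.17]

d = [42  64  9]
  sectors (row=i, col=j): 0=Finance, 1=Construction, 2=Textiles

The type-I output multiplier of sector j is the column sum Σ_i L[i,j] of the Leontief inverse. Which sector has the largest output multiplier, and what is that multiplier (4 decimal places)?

Textiles (1.9496)

Form M = I − A:
  [  0.79   -0.26   -0.19]
  [ -0.02    0.80   -0.15]
  [ -0.18   -0.03    0.83]
Leontief inverse L = M⁻¹:
  [  1.3677    0.4594    0.3961]
  [  0.0904    1.2889    0.2536]
  [  0.2999    0.1462    1.2999]
Total output x = L · d:
  x_0 = 1.3677·42 + 0.4594·64 + 0.3961·9 = 90.4074
  x_1 = 0.0904·42 + 1.2889·64 + 0.2536·9 = 88.5698
  x_2 = 0.2999·42 + 0.1462·64 + 1.2999·9 = 33.6511
Output multipliers (column sums of L):
  Finance: 1.7580
  Construction: 1.8945
  Textiles: 1.9496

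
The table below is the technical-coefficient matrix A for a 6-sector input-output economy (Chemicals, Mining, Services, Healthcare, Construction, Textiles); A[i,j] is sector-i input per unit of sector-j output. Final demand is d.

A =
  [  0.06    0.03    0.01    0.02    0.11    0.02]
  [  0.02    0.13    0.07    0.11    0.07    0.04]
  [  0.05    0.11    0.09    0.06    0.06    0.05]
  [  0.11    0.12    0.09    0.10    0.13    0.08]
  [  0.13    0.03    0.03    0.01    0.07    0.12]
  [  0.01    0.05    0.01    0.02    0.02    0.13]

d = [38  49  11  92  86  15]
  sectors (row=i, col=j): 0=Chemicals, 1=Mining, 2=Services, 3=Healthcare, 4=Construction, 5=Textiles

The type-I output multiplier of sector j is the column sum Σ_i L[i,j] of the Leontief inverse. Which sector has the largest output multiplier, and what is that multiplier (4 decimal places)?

Mining (1.7614)

Form M = I − A:
  [  0.94   -0.03   -0.01   -0.02   -0.11   -0.02]
  [ -0.02    0.87   -0.07   -0.11   -0.07   -0.04]
  [ -0.05   -0.11    0.91   -0.06   -0.06   -0.05]
  [ -0.11   -0.12   -0.09    0.90   -0.13   -0.08]
  [ -0.13   -0.03   -0.03   -0.01    0.93   -0.12]
  [ -0.01   -0.05   -0.01   -0.02   -0.02    0.87]
Leontief inverse L = M⁻¹:
  [  1.0904    0.0534    0.0248    0.0351    0.1406    0.0516]
  [  0.0692    1.1982    0.1140    0.1592    0.1300    0.0958]
  [  0.0921    0.1694    1.1278    0.1014    0.1127    0.0996]
  [  0.1775    0.1993    0.1401    1.1546    0.2098    0.1564]
  [  0.1628    0.0637    0.0481    0.0306    1.1103    0.1654]
  [  0.0254    0.0775    0.0241    0.0380    0.0407    1.1641]
Total output x = L · d:
  x_0 = 1.0904·38 + 0.0534·49 + 0.0248·11 + 0.0351·92 + 0.1406·86 + 0.0516·15 = 60.4190
  x_1 = 0.0692·38 + 1.1982·49 + 0.1140·11 + 0.1592·92 + 0.1300·86 + 0.0958·15 = 89.8551
  x_2 = 0.0921·38 + 0.1694·49 + 1.1278·11 + 0.1014·92 + 0.1127·86 + 0.0996·15 = 44.7207
  x_3 = 0.1775·38 + 0.1993·49 + 0.1401·11 + 1.1546·92 + 0.2098·86 + 0.1564·15 = 144.6586
  x_4 = 0.1628·38 + 0.0637·49 + 0.0481·11 + 0.0306·92 + 1.1103·86 + 0.1654·15 = 110.6196
  x_5 = 0.0254·38 + 0.0775·49 + 0.0241·11 + 0.0380·92 + 0.0407·86 + 1.1641·15 = 29.4824
Output multipliers (column sums of L):
  Chemicals: 1.6174
  Mining: 1.7614
  Services: 1.4789
  Healthcare: 1.5188
  Construction: 1.7441
  Textiles: 1.7328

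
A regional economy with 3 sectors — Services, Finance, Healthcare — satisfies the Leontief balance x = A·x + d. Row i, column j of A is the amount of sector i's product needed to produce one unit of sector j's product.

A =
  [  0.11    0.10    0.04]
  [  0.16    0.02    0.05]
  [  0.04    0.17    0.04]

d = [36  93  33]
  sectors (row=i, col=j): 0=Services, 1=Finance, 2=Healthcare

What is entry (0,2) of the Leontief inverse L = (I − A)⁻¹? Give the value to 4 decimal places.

Form M = I − A:
  [  0.89   -0.10   -0.04]
  [ -0.16    0.98   -0.05]
  [ -0.04   -0.17    0.96]
Leontief inverse L = M⁻¹:
  [  1.1488    0.1267    0.0545]
  [  0.1917    1.0509    0.0627]
  [  0.0818    0.1914    1.0550]
Total output x = L · d:
  x_0 = 1.1488·36 + 0.1267·93 + 0.0545·33 = 54.9354
  x_1 = 0.1917·36 + 1.0509·93 + 0.0627·33 = 106.7017
  x_2 = 0.0818·36 + 0.1914·93 + 1.0550·33 = 55.5591

L[0,2] = 0.0545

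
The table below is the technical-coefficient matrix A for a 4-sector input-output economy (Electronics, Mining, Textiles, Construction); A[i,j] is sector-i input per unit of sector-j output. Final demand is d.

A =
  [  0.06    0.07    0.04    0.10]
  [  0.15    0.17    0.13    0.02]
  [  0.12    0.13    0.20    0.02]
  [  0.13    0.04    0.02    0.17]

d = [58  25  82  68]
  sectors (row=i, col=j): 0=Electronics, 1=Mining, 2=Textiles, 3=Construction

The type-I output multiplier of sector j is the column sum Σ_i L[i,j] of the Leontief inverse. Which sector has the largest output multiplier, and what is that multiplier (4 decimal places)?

Electronics (1.7496)

Form M = I − A:
  [  0.94   -0.07   -0.04   -0.10]
  [ -0.15    0.83   -0.13   -0.02]
  [ -0.12   -0.13    0.80   -0.02]
  [ -0.13   -0.04   -0.02    0.83]
Leontief inverse L = M⁻¹:
  [  1.1108    0.1125    0.0773    0.1384]
  [  0.2382    1.2623    0.2186    0.0644]
  [  0.2101    0.2241    1.2985    0.0620]
  [  0.1905    0.0838    0.0539    1.2311]
Total output x = L · d:
  x_0 = 1.1108·58 + 0.1125·25 + 0.0773·82 + 0.1384·68 = 82.9841
  x_1 = 0.2382·58 + 1.2623·25 + 0.2186·82 + 0.0644·68 = 67.6812
  x_2 = 0.2101·58 + 0.2241·25 + 1.2985·82 + 0.0620·68 = 128.4779
  x_3 = 0.1905·58 + 0.0838·25 + 0.0539·82 + 1.2311·68 = 101.2828
Output multipliers (column sums of L):
  Electronics: 1.7496
  Mining: 1.6826
  Textiles: 1.6483
  Construction: 1.4959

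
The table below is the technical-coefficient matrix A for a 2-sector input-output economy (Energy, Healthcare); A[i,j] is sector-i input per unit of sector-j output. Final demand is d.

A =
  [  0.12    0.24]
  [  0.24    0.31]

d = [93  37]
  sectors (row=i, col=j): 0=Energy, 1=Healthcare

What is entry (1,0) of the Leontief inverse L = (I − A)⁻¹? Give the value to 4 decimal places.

L[1,0] = 0.4367

Form M = I − A:
  [  0.88   -0.24]
  [ -0.24    0.69]
Leontief inverse L = M⁻¹:
  [  1.2555    0.4367]
  [  0.4367    1.6012]
Total output x = L · d:
  x_0 = 1.2555·93 + 0.4367·37 = 132.9148
  x_1 = 0.4367·93 + 1.6012·37 = 99.8544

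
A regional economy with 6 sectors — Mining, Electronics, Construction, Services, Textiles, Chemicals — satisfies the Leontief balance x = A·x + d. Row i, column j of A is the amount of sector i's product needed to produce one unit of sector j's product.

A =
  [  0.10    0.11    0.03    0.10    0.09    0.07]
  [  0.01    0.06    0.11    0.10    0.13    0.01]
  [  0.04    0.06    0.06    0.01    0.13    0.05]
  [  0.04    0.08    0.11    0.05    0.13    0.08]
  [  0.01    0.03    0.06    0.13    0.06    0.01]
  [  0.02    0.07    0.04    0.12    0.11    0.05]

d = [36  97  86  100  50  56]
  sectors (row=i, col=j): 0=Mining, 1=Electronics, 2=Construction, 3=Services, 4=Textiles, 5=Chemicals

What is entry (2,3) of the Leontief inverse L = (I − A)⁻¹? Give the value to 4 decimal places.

Form M = I − A:
  [  0.90   -0.11   -0.03   -0.10   -0.09   -0.07]
  [ -0.01    0.94   -0.11   -0.10   -0.13   -0.01]
  [ -0.04   -0.06    0.94   -0.01   -0.13   -0.05]
  [ -0.04   -0.08   -0.11    0.95   -0.13   -0.08]
  [ -0.01   -0.03   -0.06   -0.13    0.94   -0.01]
  [ -0.02   -0.07   -0.04   -0.12   -0.11    0.95]
Leontief inverse L = M⁻¹:
  [  1.1292    0.1667    0.0921    0.1756    0.1807    0.1065]
  [  0.0293    1.0999    0.1621    0.1530    0.2029    0.0373]
  [  0.0562    0.0932    1.0987    0.0617    0.1870    0.0701]
  [  0.0634    0.1283    0.1663    1.1179    0.2144    0.1112]
  [  0.0257    0.0618    0.1003    0.1672    1.1158    0.0336]
  [  0.0393    0.1118    0.0928    0.1781    0.1829    1.0785]
Total output x = L · d:
  x_0 = 1.1292·36 + 0.1667·97 + 0.0921·86 + 0.1756·100 + 0.1807·50 + 0.1065·56 = 97.2953
  x_1 = 0.0293·36 + 1.0999·97 + 0.1621·86 + 0.1530·100 + 0.2029·50 + 0.0373·56 = 149.2187
  x_2 = 0.0562·36 + 0.0932·97 + 1.0987·86 + 0.0617·100 + 0.1870·50 + 0.0701·56 = 124.9928
  x_3 = 0.0634·36 + 0.1283·97 + 0.1663·86 + 1.1179·100 + 0.2144·50 + 0.1112·56 = 157.7653
  x_4 = 0.0257·36 + 0.0618·97 + 0.1003·86 + 0.1672·100 + 1.1158·50 + 0.0336·56 = 89.9303
  x_5 = 0.0393·36 + 0.1118·97 + 0.0928·86 + 0.1781·100 + 0.1829·50 + 1.0785·56 = 107.5948

L[2,3] = 0.0617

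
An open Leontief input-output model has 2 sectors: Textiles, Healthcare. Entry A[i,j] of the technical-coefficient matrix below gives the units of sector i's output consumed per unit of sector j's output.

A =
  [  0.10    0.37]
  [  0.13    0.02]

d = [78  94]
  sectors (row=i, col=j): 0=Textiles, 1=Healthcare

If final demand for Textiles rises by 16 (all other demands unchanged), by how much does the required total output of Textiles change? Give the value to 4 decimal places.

Form M = I − A:
  [  0.90   -0.37]
  [ -0.13    0.98]
Leontief inverse L = M⁻¹:
  [  1.1752    0.4437]
  [  0.1559    1.0793]
Total output x = L · d:
  x_0 = 1.1752·78 + 0.4437·94 = 133.3733
  x_1 = 0.1559·78 + 1.0793·94 = 113.6107
Δx_0 = L[0,0] · Δd_0 = 1.1752 · 16 = 18.8032

18.8032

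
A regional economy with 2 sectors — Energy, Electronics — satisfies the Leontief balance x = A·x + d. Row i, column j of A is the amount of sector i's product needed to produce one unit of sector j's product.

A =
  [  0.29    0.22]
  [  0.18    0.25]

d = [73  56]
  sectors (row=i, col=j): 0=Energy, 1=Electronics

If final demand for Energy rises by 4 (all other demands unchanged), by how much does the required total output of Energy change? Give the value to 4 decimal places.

Form M = I − A:
  [  0.71   -0.22]
  [ -0.18    0.75]
Leontief inverse L = M⁻¹:
  [  1.5216    0.4463]
  [  0.3652    1.4405]
Total output x = L · d:
  x_0 = 1.5216·73 + 0.4463·56 = 136.0722
  x_1 = 0.3652·73 + 1.4405·56 = 107.3240
Δx_0 = L[0,0] · Δd_0 = 1.5216 · 4 = 6.0864

6.0864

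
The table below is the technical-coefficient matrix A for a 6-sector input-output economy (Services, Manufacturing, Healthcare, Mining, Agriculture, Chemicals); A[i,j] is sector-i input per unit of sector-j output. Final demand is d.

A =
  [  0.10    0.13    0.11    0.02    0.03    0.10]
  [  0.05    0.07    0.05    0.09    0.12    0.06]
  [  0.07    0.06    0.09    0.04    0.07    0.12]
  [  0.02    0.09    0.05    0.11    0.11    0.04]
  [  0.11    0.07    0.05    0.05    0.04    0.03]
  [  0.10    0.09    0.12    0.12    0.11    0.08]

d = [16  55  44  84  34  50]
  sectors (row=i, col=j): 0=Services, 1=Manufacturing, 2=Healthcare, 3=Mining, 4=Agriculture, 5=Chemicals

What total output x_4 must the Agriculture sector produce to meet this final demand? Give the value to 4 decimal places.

Form M = I − A:
  [  0.90   -0.13   -0.11   -0.02   -0.03   -0.10]
  [ -0.05    0.93   -0.05   -0.09   -0.12   -0.06]
  [ -0.07   -0.06    0.91   -0.04   -0.07   -0.12]
  [ -0.02   -0.09   -0.05    0.89   -0.11   -0.04]
  [ -0.11   -0.07   -0.05   -0.05    0.96   -0.03]
  [ -0.10   -0.09   -0.12   -0.12   -0.11    0.92]
Leontief inverse L = M⁻¹:
  [  1.1711    0.2086    0.1862    0.0850    0.1057    0.1723]
  [  0.1098    1.1366    0.1088    0.1478    0.1833    0.1127]
  [  0.1371    0.1320    1.1601    0.1011    0.1380    0.1837]
  [  0.0731    0.1511    0.1022    1.1666    0.1723    0.0875]
  [  0.1589    0.1273    0.1015    0.0928    1.0896    0.0784]
  [  0.1844    0.1860    0.2077    0.2001    0.2002    1.1615]
Total output x = L · d:
  x_0 = 1.1711·16 + 0.2086·55 + 0.1862·44 + 0.0850·84 + 0.1057·34 + 0.1723·50 = 57.7521
  x_1 = 0.1098·16 + 1.1366·55 + 0.1088·44 + 0.1478·84 + 0.1833·34 + 0.1127·50 = 93.3360
  x_2 = 0.1371·16 + 0.1320·55 + 1.1601·44 + 0.1011·84 + 0.1380·34 + 0.1837·50 = 82.8639
  x_3 = 0.0731·16 + 0.1511·55 + 0.1022·44 + 1.1666·84 + 0.1723·34 + 0.0875·50 = 122.2063
  x_4 = 0.1589·16 + 0.1273·55 + 0.1015·44 + 0.0928·84 + 1.0896·34 + 0.0784·50 = 62.7709
  x_5 = 0.1844·16 + 0.1860·55 + 0.2077·44 + 0.2001·84 + 0.2002·34 + 1.1615·50 = 104.0094

62.7709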